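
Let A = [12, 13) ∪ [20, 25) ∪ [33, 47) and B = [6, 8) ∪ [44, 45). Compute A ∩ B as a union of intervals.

[12, 13): no overlap with the second set.
[20, 25): no overlap with the second set.
[33, 47) meets the second set on [44, 45).

[44, 45)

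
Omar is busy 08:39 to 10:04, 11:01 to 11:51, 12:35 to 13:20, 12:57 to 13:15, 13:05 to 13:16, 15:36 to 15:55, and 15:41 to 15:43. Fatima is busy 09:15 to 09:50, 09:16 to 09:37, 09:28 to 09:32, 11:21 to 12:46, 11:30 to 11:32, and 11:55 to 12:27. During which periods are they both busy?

First set merges to 08:39–10:04, 11:01–11:51, 12:35–13:20, 15:36–15:55.
Second set merges to 09:15–09:50, 11:21–12:46.
08:39–10:04 overlaps B on 09:15–09:50.
11:01–11:51 overlaps B on 11:21–11:51.
12:35–13:20 overlaps B on 12:35–12:46.
15:36–15:55 falls entirely outside B.

09:15–09:50, 11:21–11:51, 12:35–12:46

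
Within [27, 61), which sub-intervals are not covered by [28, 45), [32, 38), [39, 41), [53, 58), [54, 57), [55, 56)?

After merging, the occupied span is [28, 45), [53, 58).
Complement within [27, 61): [27, 28), [45, 53), [58, 61).

[27, 28) ∪ [45, 53) ∪ [58, 61)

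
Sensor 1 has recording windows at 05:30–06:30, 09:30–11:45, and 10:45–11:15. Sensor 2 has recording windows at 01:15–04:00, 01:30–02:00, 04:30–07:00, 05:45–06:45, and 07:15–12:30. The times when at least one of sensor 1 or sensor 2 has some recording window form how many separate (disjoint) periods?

3

First set merges to 05:30–06:30, 09:30–11:45.
Second set merges to 01:15–04:00, 04:30–07:00, 07:15–12:30.
A ∪ B = 01:15–04:00, 04:30–07:00, 07:15–12:30.
That is 3 disjoint pieces.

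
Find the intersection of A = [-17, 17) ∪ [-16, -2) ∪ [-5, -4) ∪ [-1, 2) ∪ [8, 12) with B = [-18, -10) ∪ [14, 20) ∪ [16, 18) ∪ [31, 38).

Merge the first list: [-17, 17).
Merge the second list: [-18, -10), [14, 20), [31, 38).
[-17, 17) overlaps B on [-17, -10), [14, 17).

[-17, -10) ∪ [14, 17)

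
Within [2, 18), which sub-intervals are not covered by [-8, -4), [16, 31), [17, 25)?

Covered (merged): [-8, -4), [16, 31).
Complement within [2, 18): [2, 16).

[2, 16)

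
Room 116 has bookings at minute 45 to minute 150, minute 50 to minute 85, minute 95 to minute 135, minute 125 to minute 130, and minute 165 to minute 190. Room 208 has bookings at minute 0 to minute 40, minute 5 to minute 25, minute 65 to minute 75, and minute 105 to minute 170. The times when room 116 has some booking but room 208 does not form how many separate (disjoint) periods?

3

Merge the first list: minute 45 to minute 150, minute 165 to minute 190.
Merge the second list: minute 0 to minute 40, minute 65 to minute 75, minute 105 to minute 170.
A \ B = minute 45 to minute 65, minute 75 to minute 105, minute 170 to minute 190.
That is 3 disjoint pieces.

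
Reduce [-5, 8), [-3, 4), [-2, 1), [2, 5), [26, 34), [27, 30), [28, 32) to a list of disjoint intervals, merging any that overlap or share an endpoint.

[-5, 8) ∪ [26, 34)

[-3, 4) overlaps/touches [-5, 8) → extend to [-5, 8).
[-2, 1) overlaps/touches [-5, 8) → extend to [-5, 8).
[2, 5) overlaps/touches [-5, 8) → extend to [-5, 8).
[26, 34) is disjoint → start new block.
[27, 30) overlaps/touches [26, 34) → extend to [26, 34).
[28, 32) overlaps/touches [26, 34) → extend to [26, 34).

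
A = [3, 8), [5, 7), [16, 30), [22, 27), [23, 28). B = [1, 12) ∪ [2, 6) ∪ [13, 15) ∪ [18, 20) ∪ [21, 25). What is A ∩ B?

First set merges to [3, 8), [16, 30).
Second set merges to [1, 12), [13, 15), [18, 20), [21, 25).
[3, 8) overlaps B on [3, 8).
[16, 30) overlaps B on [18, 20), [21, 25).

[3, 8) ∪ [18, 20) ∪ [21, 25)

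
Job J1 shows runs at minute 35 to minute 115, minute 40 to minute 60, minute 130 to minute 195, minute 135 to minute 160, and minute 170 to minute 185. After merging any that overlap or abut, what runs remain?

minute 35 to minute 115, minute 130 to minute 195

minute 40 to minute 60 overlaps/touches minute 35 to minute 115 → extend to minute 35 to minute 115.
minute 130 to minute 195 is disjoint → start new block.
minute 135 to minute 160 overlaps/touches minute 130 to minute 195 → extend to minute 130 to minute 195.
minute 170 to minute 185 overlaps/touches minute 130 to minute 195 → extend to minute 130 to minute 195.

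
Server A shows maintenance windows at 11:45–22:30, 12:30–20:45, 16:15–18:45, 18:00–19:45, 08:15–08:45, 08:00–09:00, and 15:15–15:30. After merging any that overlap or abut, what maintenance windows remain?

08:00–09:00, 11:45–22:30

Sort by start: 08:00–09:00, 08:15–08:45, 11:45–22:30, 12:30–20:45, 15:15–15:30, 16:15–18:45, 18:00–19:45.
08:15–08:45 overlaps/touches 08:00–09:00 → extend to 08:00–09:00.
11:45–22:30 is disjoint → start new block.
12:30–20:45 overlaps/touches 11:45–22:30 → extend to 11:45–22:30.
15:15–15:30 overlaps/touches 11:45–22:30 → extend to 11:45–22:30.
16:15–18:45 overlaps/touches 11:45–22:30 → extend to 11:45–22:30.
18:00–19:45 overlaps/touches 11:45–22:30 → extend to 11:45–22:30.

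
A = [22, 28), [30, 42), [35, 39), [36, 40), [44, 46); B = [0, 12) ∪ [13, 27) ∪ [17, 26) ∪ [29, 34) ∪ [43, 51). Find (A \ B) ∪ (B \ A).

[0, 12) ∪ [13, 22) ∪ [27, 28) ∪ [29, 30) ∪ [34, 42) ∪ [43, 44) ∪ [46, 51)

A, merged: [22, 28), [30, 42), [44, 46).
B, merged: [0, 12), [13, 27), [29, 34), [43, 51).
A \ B = [27, 28), [34, 42).
B \ A = [0, 12), [13, 22), [29, 30), [43, 44), [46, 51).
Union of the two gives the symmetric difference.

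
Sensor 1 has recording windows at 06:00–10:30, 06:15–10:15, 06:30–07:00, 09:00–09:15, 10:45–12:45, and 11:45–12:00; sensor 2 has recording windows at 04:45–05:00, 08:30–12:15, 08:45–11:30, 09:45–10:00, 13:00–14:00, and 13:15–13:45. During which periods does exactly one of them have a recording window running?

A, merged: 06:00–10:30, 10:45–12:45.
B, merged: 04:45–05:00, 08:30–12:15, 13:00–14:00.
A \ B = 06:00–08:30, 12:15–12:45.
B \ A = 04:45–05:00, 10:30–10:45, 13:00–14:00.
Union of the two gives the symmetric difference.

04:45–05:00, 06:00–08:30, 10:30–10:45, 12:15–12:45, 13:00–14:00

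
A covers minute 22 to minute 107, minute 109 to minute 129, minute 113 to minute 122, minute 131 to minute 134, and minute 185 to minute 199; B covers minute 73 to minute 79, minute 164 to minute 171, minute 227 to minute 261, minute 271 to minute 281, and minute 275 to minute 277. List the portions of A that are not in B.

minute 22 to minute 73, minute 79 to minute 107, minute 109 to minute 129, minute 131 to minute 134, minute 185 to minute 199

First set merges to minute 22 to minute 107, minute 109 to minute 129, minute 131 to minute 134, minute 185 to minute 199.
Second set merges to minute 73 to minute 79, minute 164 to minute 171, minute 227 to minute 261, minute 271 to minute 281.
minute 22 to minute 107 \ B = minute 22 to minute 73, minute 79 to minute 107.
minute 109 to minute 129: nothing removed.
minute 131 to minute 134: nothing removed.
minute 185 to minute 199: nothing removed.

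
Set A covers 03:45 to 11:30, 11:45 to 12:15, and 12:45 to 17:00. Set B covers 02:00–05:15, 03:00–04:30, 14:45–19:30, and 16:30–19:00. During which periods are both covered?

Second set merges to 02:00–05:15, 14:45–19:30.
03:45–11:30 ∩ B → 03:45–05:15.
11:45–12:15 meets no B interval.
12:45–17:00 ∩ B → 14:45–17:00.

03:45–05:15, 14:45–17:00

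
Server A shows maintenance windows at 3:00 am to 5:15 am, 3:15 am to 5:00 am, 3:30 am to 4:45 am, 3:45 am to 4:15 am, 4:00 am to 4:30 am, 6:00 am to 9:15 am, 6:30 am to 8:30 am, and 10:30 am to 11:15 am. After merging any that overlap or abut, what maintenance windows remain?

3:00 am-5:15 am, 6:00 am-9:15 am, 10:30 am-11:15 am

3:15 am-5:00 am overlaps/touches 3:00 am-5:15 am → extend to 3:00 am-5:15 am.
3:30 am-4:45 am overlaps/touches 3:00 am-5:15 am → extend to 3:00 am-5:15 am.
3:45 am-4:15 am overlaps/touches 3:00 am-5:15 am → extend to 3:00 am-5:15 am.
4:00 am-4:30 am overlaps/touches 3:00 am-5:15 am → extend to 3:00 am-5:15 am.
6:00 am-9:15 am is disjoint → start new block.
6:30 am-8:30 am overlaps/touches 6:00 am-9:15 am → extend to 6:00 am-9:15 am.
10:30 am-11:15 am is disjoint → start new block.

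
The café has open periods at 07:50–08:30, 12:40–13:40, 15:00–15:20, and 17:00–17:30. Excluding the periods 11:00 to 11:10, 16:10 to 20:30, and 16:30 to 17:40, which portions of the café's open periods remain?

07:50–08:30, 12:40–13:40, 15:00–15:20

Merge the second list: 11:00–11:10, 16:10–20:30.
07:50–08:30: no B overlap → unchanged.
12:40–13:40: no B overlap → unchanged.
15:00–15:20: no B overlap → unchanged.
17:00–17:30: fully covered by B → removed.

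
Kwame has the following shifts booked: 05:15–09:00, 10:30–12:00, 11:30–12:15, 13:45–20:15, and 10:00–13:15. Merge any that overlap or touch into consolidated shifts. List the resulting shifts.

05:15–09:00, 10:00–13:15, 13:45–20:15

Sort by start: 05:15–09:00, 10:00–13:15, 10:30–12:00, 11:30–12:15, 13:45–20:15.
10:00–13:15 is disjoint → start new block.
10:30–12:00 overlaps/touches 10:00–13:15 → extend to 10:00–13:15.
11:30–12:15 overlaps/touches 10:00–13:15 → extend to 10:00–13:15.
13:45–20:15 is disjoint → start new block.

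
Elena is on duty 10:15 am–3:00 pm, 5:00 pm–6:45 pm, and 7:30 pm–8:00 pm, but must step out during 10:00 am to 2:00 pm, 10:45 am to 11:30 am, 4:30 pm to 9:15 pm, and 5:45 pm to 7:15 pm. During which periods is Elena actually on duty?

Merge the second list: 10:00 am–2:00 pm, 4:30 pm–9:15 pm.
10:15 am–3:00 pm \ B = 2:00 pm–3:00 pm.
5:00 pm–6:45 pm: entirely removed.
7:30 pm–8:00 pm: entirely removed.

2:00 pm–3:00 pm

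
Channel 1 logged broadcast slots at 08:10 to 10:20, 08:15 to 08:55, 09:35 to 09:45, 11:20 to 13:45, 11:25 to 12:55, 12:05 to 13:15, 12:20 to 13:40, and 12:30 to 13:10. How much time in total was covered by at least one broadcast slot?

4 h 35 min

Merged: 08:10-10:20, 11:20-13:45.
Lengths: 2 h 10 min + 2 h 25 min = 4 h 35 min.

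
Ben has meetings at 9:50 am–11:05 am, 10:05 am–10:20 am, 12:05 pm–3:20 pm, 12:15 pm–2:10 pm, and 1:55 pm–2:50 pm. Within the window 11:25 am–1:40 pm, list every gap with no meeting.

The merged coverage is 9:50 am–11:05 am, 12:05 pm–3:20 pm.
Gaps within 11:25 am–1:40 pm: 11:25 am–12:05 pm.

11:25 am–12:05 pm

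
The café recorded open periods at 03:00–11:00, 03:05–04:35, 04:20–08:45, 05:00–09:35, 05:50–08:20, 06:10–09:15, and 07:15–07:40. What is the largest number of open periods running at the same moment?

Sweep endpoints in order; track running count of active intervals.
Peak of 6 reached at 07:15.

6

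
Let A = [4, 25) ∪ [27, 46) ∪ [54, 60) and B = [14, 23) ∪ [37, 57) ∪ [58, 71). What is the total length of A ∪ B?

A ∪ B = [4, 25), [27, 71).
Total: 21 + 44 = 65.

65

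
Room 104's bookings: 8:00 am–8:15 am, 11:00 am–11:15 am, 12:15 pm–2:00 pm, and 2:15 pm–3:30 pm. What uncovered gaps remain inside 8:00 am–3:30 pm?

8:15 am-11:00 am, 11:15 am-12:15 pm, 2:00 pm-2:15 pm

After merging, the occupied span is 8:00 am-8:15 am, 11:00 am-11:15 am, 12:15 pm-2:00 pm, 2:15 pm-3:30 pm.
Gaps within 8:00 am-3:30 pm: 8:15 am-11:00 am, 11:15 am-12:15 pm, 2:00 pm-2:15 pm.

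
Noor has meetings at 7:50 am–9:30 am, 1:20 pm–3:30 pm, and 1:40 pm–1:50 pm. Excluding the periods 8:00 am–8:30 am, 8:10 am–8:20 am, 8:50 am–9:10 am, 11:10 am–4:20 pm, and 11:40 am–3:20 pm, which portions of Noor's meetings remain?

7:50 am-8:00 am, 8:30 am-8:50 am, 9:10 am-9:30 am

A, merged: 7:50 am-9:30 am, 1:20 pm-3:30 pm.
B, merged: 8:00 am-8:30 am, 8:50 am-9:10 am, 11:10 am-4:20 pm.
7:50 am-9:30 am with B removed leaves 7:50 am-8:00 am, 8:30 am-8:50 am, 9:10 am-9:30 am.
1:20 pm-3:30 pm lies entirely inside B → drops out.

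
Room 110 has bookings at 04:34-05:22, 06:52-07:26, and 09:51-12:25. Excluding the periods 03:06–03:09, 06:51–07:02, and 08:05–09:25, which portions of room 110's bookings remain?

04:34–05:22, 07:02–07:26, 09:51–12:25

04:34–05:22: nothing removed.
06:52–07:26 \ B = 07:02–07:26.
09:51–12:25: nothing removed.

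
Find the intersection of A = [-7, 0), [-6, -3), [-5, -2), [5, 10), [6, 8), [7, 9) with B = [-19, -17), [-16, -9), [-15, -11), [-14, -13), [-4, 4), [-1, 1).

[-4, 0)

Merge the first list: [-7, 0), [5, 10).
Merge the second list: [-19, -17), [-16, -9), [-4, 4).
[-7, 0) meets the second set on [-4, 0).
[5, 10): no overlap with the second set.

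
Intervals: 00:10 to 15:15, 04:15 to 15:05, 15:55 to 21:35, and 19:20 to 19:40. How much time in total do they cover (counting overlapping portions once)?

20 h 45 min

Merged: 00:10–15:15, 15:55–21:35.
Lengths: 15 h 5 min + 5 h 40 min = 20 h 45 min.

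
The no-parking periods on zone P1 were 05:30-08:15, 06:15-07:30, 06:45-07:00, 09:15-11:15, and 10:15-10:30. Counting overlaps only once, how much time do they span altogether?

Merged: 05:30–08:15, 09:15–11:15.
Lengths: 2 h 45 min + 2 h = 4 h 45 min.

4 h 45 min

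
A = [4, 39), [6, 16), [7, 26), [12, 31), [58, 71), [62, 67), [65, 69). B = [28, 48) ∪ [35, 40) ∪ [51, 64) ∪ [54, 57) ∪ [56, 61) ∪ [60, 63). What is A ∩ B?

[28, 39) ∪ [58, 64)

Merge the first list: [4, 39), [58, 71).
Merge the second list: [28, 48), [51, 64).
[4, 39) meets the second set on [28, 39).
[58, 71) meets the second set on [58, 64).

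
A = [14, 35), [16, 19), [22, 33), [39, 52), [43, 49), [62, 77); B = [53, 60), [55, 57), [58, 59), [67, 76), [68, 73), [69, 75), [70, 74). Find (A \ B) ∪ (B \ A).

[14, 35) ∪ [39, 52) ∪ [53, 60) ∪ [62, 67) ∪ [76, 77)

Merge the first list: [14, 35), [39, 52), [62, 77).
Merge the second list: [53, 60), [67, 76).
A \ B = [14, 35), [39, 52), [62, 67), [76, 77).
B \ A = [53, 60).
Union of the two gives the symmetric difference.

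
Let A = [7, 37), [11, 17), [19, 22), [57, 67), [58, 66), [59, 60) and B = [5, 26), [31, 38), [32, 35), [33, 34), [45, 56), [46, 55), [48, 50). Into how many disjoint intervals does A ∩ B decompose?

2

Merge the first list: [7, 37), [57, 67).
Merge the second list: [5, 26), [31, 38), [45, 56).
A ∩ B = [7, 26), [31, 37).
That is 2 disjoint pieces.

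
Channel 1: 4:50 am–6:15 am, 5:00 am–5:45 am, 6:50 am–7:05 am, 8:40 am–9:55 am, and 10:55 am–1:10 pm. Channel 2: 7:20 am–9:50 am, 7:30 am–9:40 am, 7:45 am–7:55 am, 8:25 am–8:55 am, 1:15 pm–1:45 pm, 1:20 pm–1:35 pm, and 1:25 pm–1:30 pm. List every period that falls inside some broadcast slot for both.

8:40 am-9:50 am

A, merged: 4:50 am-6:15 am, 6:50 am-7:05 am, 8:40 am-9:55 am, 10:55 am-1:10 pm.
B, merged: 7:20 am-9:50 am, 1:15 pm-1:45 pm.
4:50 am-6:15 am meets no B interval.
6:50 am-7:05 am meets no B interval.
8:40 am-9:55 am ∩ B → 8:40 am-9:50 am.
10:55 am-1:10 pm meets no B interval.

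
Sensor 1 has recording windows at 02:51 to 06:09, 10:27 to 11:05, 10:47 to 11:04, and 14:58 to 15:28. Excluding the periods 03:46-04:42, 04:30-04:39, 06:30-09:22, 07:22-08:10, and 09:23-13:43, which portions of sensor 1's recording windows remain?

A, merged: 02:51-06:09, 10:27-11:05, 14:58-15:28.
B, merged: 03:46-04:42, 06:30-09:22, 09:23-13:43.
02:51-06:09 minus B → 02:51-03:46, 04:42-06:09.
10:27-11:05: fully covered by B → removed.
14:58-15:28: no B overlap → unchanged.

02:51-03:46, 04:42-06:09, 14:58-15:28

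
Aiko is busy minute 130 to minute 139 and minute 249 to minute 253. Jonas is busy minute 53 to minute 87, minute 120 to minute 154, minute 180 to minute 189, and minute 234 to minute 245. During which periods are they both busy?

minute 130 to minute 139

minute 130 to minute 139 ∩ B → minute 130 to minute 139.
minute 249 to minute 253 meets no B interval.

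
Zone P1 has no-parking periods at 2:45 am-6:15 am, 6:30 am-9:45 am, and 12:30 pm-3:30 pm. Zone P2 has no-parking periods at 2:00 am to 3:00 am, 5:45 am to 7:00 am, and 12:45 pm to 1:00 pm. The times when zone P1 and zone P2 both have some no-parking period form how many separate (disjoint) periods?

A ∩ B = 2:45 am-3:00 am, 5:45 am-6:15 am, 6:30 am-7:00 am, 12:45 pm-1:00 pm.
That is 4 disjoint pieces.

4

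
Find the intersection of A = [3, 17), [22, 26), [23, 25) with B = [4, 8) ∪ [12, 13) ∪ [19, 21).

Merge the first list: [3, 17), [22, 26).
[3, 17) overlaps B on [4, 8), [12, 13).
[22, 26) falls entirely outside B.

[4, 8) ∪ [12, 13)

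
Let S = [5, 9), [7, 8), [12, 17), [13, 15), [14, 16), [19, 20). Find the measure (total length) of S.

Merged: [5, 9), [12, 17), [19, 20).
Lengths: 4 + 5 + 1 = 10.

10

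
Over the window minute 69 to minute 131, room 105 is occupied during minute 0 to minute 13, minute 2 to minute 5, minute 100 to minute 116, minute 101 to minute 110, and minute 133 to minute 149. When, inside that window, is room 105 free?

After merging, the occupied span is minute 0 to minute 13, minute 100 to minute 116, minute 133 to minute 149.
Uncovered inside minute 69 to minute 131: minute 69 to minute 100, minute 116 to minute 131.

minute 69 to minute 100, minute 116 to minute 131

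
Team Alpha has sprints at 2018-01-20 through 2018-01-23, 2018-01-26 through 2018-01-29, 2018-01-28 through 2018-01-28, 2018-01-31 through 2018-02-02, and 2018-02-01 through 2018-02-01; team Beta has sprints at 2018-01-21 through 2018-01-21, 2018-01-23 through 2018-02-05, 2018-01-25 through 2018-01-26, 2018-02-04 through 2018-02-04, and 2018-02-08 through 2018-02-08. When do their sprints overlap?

First set merges to 2018-01-20 through 2018-01-23, 2018-01-26 through 2018-01-29, 2018-01-31 through 2018-02-02.
Second set merges to 2018-01-21 through 2018-01-21, 2018-01-23 through 2018-02-05, 2018-02-08 through 2018-02-08.
2018-01-20 through 2018-01-23 ∩ B → 2018-01-21 through 2018-01-21, 2018-01-23 through 2018-01-23.
2018-01-26 through 2018-01-29 ∩ B → 2018-01-26 through 2018-01-29.
2018-01-31 through 2018-02-02 ∩ B → 2018-01-31 through 2018-02-02.

2018-01-21 through 2018-01-21, 2018-01-23 through 2018-01-23, 2018-01-26 through 2018-01-29, 2018-01-31 through 2018-02-02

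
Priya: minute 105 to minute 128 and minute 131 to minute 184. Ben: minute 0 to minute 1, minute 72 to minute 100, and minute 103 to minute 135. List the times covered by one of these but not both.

minute 0 to minute 1, minute 72 to minute 100, minute 103 to minute 105, minute 128 to minute 131, minute 135 to minute 184

A \ B = minute 135 to minute 184.
B \ A = minute 0 to minute 1, minute 72 to minute 100, minute 103 to minute 105, minute 128 to minute 131.
Union of the two gives the symmetric difference.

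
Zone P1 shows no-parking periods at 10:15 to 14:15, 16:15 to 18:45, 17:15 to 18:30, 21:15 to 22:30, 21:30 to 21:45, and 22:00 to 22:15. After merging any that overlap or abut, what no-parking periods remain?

10:15–14:15, 16:15–18:45, 21:15–22:30

16:15–18:45 is disjoint → start new block.
17:15–18:30 overlaps/touches 16:15–18:45 → extend to 16:15–18:45.
21:15–22:30 is disjoint → start new block.
21:30–21:45 overlaps/touches 21:15–22:30 → extend to 21:15–22:30.
22:00–22:15 overlaps/touches 21:15–22:30 → extend to 21:15–22:30.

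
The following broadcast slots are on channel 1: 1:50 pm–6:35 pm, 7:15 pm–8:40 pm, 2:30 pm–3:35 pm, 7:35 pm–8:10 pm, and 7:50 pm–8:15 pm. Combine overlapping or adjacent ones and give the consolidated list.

Sort by start: 1:50 pm–6:35 pm, 2:30 pm–3:35 pm, 7:15 pm–8:40 pm, 7:35 pm–8:10 pm, 7:50 pm–8:15 pm.
2:30 pm–3:35 pm overlaps/touches 1:50 pm–6:35 pm → extend to 1:50 pm–6:35 pm.
7:15 pm–8:40 pm is disjoint → start new block.
7:35 pm–8:10 pm overlaps/touches 7:15 pm–8:40 pm → extend to 7:15 pm–8:40 pm.
7:50 pm–8:15 pm overlaps/touches 7:15 pm–8:40 pm → extend to 7:15 pm–8:40 pm.

1:50 pm–6:35 pm, 7:15 pm–8:40 pm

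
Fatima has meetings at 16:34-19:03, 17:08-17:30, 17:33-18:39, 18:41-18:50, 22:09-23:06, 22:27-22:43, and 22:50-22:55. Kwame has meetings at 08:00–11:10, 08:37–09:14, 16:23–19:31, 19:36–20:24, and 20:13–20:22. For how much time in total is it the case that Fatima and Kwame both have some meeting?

2 h 29 min

First set merges to 16:34-19:03, 22:09-23:06.
Second set merges to 08:00-11:10, 16:23-19:31, 19:36-20:24.
A ∩ B = 16:34-19:03.
Total: 2 h 29 min.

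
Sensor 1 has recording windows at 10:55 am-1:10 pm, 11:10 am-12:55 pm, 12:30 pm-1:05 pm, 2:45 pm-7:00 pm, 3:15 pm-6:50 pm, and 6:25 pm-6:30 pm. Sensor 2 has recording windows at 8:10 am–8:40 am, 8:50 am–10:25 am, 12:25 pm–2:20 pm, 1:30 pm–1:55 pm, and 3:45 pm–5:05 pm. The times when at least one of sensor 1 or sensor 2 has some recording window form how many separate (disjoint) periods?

4

Merge the first list: 10:55 am–1:10 pm, 2:45 pm–7:00 pm.
Merge the second list: 8:10 am–8:40 am, 8:50 am–10:25 am, 12:25 pm–2:20 pm, 3:45 pm–5:05 pm.
A ∪ B = 8:10 am–8:40 am, 8:50 am–10:25 am, 10:55 am–2:20 pm, 2:45 pm–7:00 pm.
That is 4 disjoint pieces.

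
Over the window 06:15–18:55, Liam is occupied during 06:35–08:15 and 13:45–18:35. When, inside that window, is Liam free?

Covered (merged): 06:35–08:15, 13:45–18:35.
Gaps within 06:15–18:55: 06:15–06:35, 08:15–13:45, 18:35–18:55.

06:15–06:35, 08:15–13:45, 18:35–18:55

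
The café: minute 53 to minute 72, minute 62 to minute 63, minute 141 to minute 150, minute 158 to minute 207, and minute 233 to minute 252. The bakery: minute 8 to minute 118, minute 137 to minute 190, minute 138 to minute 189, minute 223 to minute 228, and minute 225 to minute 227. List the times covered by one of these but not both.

minute 8 to minute 53, minute 72 to minute 118, minute 137 to minute 141, minute 150 to minute 158, minute 190 to minute 207, minute 223 to minute 228, minute 233 to minute 252

A, merged: minute 53 to minute 72, minute 141 to minute 150, minute 158 to minute 207, minute 233 to minute 252.
B, merged: minute 8 to minute 118, minute 137 to minute 190, minute 223 to minute 228.
A but not B: minute 190 to minute 207, minute 233 to minute 252.
B but not A: minute 8 to minute 53, minute 72 to minute 118, minute 137 to minute 141, minute 150 to minute 158, minute 223 to minute 228.
Combining gives A △ B.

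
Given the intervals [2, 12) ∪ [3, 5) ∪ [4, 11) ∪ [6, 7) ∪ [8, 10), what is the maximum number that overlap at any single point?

Sweep endpoints in order; track running count of active intervals.
Peak of 3 reached at 4.

3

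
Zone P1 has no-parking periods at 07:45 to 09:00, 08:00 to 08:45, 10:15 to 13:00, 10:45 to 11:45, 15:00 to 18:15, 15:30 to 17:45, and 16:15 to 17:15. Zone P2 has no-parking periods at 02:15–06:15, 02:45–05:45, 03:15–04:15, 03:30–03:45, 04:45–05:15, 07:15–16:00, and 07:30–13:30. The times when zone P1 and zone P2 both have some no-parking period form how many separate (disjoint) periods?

A, merged: 07:45-09:00, 10:15-13:00, 15:00-18:15.
B, merged: 02:15-06:15, 07:15-16:00.
A ∩ B = 07:45-09:00, 10:15-13:00, 15:00-16:00.
That is 3 disjoint pieces.

3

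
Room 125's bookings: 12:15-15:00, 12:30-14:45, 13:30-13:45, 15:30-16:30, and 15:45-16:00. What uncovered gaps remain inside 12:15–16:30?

15:00–15:30

After merging, the occupied span is 12:15–15:00, 15:30–16:30.
Uncovered inside 12:15–16:30: 15:00–15:30.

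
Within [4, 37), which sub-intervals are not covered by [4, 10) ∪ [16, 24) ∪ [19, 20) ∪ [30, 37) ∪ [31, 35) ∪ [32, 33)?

The merged coverage is [4, 10), [16, 24), [30, 37).
Complement within [4, 37): [10, 16), [24, 30).

[10, 16) ∪ [24, 30)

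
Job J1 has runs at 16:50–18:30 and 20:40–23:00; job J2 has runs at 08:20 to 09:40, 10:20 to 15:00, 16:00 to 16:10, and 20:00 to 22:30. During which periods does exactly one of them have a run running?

08:20–09:40, 10:20–15:00, 16:00–16:10, 16:50–18:30, 20:00–20:40, 22:30–23:00

A \ B = 16:50–18:30, 22:30–23:00.
B \ A = 08:20–09:40, 10:20–15:00, 16:00–16:10, 20:00–20:40.
Union of the two gives the symmetric difference.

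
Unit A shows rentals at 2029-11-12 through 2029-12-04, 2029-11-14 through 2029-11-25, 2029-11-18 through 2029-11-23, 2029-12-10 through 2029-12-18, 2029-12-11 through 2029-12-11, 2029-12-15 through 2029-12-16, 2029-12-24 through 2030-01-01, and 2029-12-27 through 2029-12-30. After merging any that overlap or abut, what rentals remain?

2029-11-14 through 2029-11-25 overlaps/touches 2029-11-12 through 2029-12-04 → extend to 2029-11-12 through 2029-12-04.
2029-11-18 through 2029-11-23 overlaps/touches 2029-11-12 through 2029-12-04 → extend to 2029-11-12 through 2029-12-04.
2029-12-10 through 2029-12-18 is disjoint → start new block.
2029-12-11 through 2029-12-11 overlaps/touches 2029-12-10 through 2029-12-18 → extend to 2029-12-10 through 2029-12-18.
2029-12-15 through 2029-12-16 overlaps/touches 2029-12-10 through 2029-12-18 → extend to 2029-12-10 through 2029-12-18.
2029-12-24 through 2030-01-01 is disjoint → start new block.
2029-12-27 through 2029-12-30 overlaps/touches 2029-12-24 through 2030-01-01 → extend to 2029-12-24 through 2030-01-01.

2029-11-12 through 2029-12-04, 2029-12-10 through 2029-12-18, 2029-12-24 through 2030-01-01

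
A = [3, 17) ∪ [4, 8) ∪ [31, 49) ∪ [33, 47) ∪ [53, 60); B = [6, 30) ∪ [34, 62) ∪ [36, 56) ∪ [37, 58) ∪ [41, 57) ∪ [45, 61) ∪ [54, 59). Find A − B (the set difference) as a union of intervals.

Merge the first list: [3, 17), [31, 49), [53, 60).
Merge the second list: [6, 30), [34, 62).
[3, 17) with B removed leaves [3, 6).
[31, 49) with B removed leaves [31, 34).
[53, 60) lies entirely inside B → drops out.

[3, 6) ∪ [31, 34)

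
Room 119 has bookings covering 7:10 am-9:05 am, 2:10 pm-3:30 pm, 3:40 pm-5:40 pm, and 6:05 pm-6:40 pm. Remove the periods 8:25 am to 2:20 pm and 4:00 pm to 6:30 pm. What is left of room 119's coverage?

7:10 am–8:25 am, 2:20 pm–3:30 pm, 3:40 pm–4:00 pm, 6:30 pm–6:40 pm

7:10 am–9:05 am \ B = 7:10 am–8:25 am.
2:10 pm–3:30 pm \ B = 2:20 pm–3:30 pm.
3:40 pm–5:40 pm \ B = 3:40 pm–4:00 pm.
6:05 pm–6:40 pm \ B = 6:30 pm–6:40 pm.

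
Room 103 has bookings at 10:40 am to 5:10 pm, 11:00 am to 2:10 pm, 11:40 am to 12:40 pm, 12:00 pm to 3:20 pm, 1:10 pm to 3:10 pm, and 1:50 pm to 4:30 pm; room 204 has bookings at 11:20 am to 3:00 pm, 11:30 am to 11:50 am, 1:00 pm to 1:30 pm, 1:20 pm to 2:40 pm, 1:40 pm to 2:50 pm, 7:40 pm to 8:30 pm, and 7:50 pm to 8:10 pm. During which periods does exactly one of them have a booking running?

10:40 am-11:20 am, 3:00 pm-5:10 pm, 7:40 pm-8:30 pm

A, merged: 10:40 am-5:10 pm.
B, merged: 11:20 am-3:00 pm, 7:40 pm-8:30 pm.
A \ B = 10:40 am-11:20 am, 3:00 pm-5:10 pm.
B \ A = 7:40 pm-8:30 pm.
Union of the two gives the symmetric difference.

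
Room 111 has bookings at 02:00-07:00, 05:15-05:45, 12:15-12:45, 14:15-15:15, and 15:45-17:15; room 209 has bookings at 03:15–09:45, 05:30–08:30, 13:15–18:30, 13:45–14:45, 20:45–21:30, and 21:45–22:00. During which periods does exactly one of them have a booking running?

02:00–03:15, 07:00–09:45, 12:15–12:45, 13:15–14:15, 15:15–15:45, 17:15–18:30, 20:45–21:30, 21:45–22:00

A, merged: 02:00–07:00, 12:15–12:45, 14:15–15:15, 15:45–17:15.
B, merged: 03:15–09:45, 13:15–18:30, 20:45–21:30, 21:45–22:00.
Only in the first: 02:00–03:15, 12:15–12:45.
Only in the second: 07:00–09:45, 13:15–14:15, 15:15–15:45, 17:15–18:30, 20:45–21:30, 21:45–22:00.
Together these are the periods covered by exactly one.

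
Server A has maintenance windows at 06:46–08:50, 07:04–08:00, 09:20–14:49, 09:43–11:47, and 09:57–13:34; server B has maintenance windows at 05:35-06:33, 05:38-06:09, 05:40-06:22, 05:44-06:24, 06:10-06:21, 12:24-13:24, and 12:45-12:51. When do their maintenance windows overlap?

12:24–13:24

Merge the first list: 06:46–08:50, 09:20–14:49.
Merge the second list: 05:35–06:33, 12:24–13:24.
06:46–08:50 falls entirely outside B.
09:20–14:49 overlaps B on 12:24–13:24.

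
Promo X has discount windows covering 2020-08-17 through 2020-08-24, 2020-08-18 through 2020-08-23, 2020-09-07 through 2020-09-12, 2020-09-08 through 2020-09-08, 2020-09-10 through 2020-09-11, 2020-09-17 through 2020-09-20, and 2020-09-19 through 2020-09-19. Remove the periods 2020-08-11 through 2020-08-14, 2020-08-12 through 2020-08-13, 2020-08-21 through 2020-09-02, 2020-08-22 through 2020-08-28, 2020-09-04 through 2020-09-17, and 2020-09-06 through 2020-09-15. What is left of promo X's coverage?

2020-08-17 through 2020-08-20, 2020-09-18 through 2020-09-20

A, merged: 2020-08-17 through 2020-08-24, 2020-09-07 through 2020-09-12, 2020-09-17 through 2020-09-20.
B, merged: 2020-08-11 through 2020-08-14, 2020-08-21 through 2020-09-02, 2020-09-04 through 2020-09-17.
2020-08-17 through 2020-08-24 with B removed leaves 2020-08-17 through 2020-08-20.
2020-09-07 through 2020-09-12 lies entirely inside B → drops out.
2020-09-17 through 2020-09-20 with B removed leaves 2020-09-18 through 2020-09-20.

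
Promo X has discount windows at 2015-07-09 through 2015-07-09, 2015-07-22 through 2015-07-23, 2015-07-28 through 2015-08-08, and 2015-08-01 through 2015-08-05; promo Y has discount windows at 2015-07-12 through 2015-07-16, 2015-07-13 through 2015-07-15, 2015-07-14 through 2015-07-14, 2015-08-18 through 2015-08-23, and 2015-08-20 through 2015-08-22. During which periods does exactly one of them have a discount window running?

2015-07-09 through 2015-07-09, 2015-07-12 through 2015-07-16, 2015-07-22 through 2015-07-23, 2015-07-28 through 2015-08-08, 2015-08-18 through 2015-08-23

A, merged: 2015-07-09 through 2015-07-09, 2015-07-22 through 2015-07-23, 2015-07-28 through 2015-08-08.
B, merged: 2015-07-12 through 2015-07-16, 2015-08-18 through 2015-08-23.
A \ B = 2015-07-09 through 2015-07-09, 2015-07-22 through 2015-07-23, 2015-07-28 through 2015-08-08.
B \ A = 2015-07-12 through 2015-07-16, 2015-08-18 through 2015-08-23.
Union of the two gives the symmetric difference.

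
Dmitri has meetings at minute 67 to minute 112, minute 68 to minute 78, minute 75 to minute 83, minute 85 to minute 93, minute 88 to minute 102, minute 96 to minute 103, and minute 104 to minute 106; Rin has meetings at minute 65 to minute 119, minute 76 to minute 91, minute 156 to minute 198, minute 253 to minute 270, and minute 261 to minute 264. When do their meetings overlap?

Merge the first list: minute 67 to minute 112.
Merge the second list: minute 65 to minute 119, minute 156 to minute 198, minute 253 to minute 270.
minute 67 to minute 112 meets the second set on minute 67 to minute 112.

minute 67 to minute 112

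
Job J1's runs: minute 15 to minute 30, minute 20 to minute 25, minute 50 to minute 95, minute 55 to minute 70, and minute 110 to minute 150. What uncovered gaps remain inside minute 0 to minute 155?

The merged coverage is minute 15 to minute 30, minute 50 to minute 95, minute 110 to minute 150.
Uncovered inside minute 0 to minute 155: minute 0 to minute 15, minute 30 to minute 50, minute 95 to minute 110, minute 150 to minute 155.

minute 0 to minute 15, minute 30 to minute 50, minute 95 to minute 110, minute 150 to minute 155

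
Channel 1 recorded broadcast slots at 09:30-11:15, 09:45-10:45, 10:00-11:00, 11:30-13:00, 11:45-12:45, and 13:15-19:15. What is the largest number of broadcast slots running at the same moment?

3

Sweep endpoints in order; track running count of active intervals.
Peak of 3 reached at 10:00.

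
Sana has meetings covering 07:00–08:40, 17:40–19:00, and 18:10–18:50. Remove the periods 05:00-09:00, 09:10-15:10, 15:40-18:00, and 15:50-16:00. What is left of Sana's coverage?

Merge the first list: 07:00–08:40, 17:40–19:00.
Merge the second list: 05:00–09:00, 09:10–15:10, 15:40–18:00.
07:00–08:40 lies entirely inside B → drops out.
17:40–19:00 with B removed leaves 18:00–19:00.

18:00–19:00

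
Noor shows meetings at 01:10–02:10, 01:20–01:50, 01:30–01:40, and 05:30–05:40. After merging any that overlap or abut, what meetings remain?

01:10–02:10, 05:30–05:40

01:20–01:50 overlaps/touches 01:10–02:10 → extend to 01:10–02:10.
01:30–01:40 overlaps/touches 01:10–02:10 → extend to 01:10–02:10.
05:30–05:40 is disjoint → start new block.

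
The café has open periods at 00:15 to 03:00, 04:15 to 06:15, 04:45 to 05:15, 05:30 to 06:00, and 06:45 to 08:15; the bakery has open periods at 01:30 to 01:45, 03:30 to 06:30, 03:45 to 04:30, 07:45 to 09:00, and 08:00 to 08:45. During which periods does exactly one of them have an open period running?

A, merged: 00:15-03:00, 04:15-06:15, 06:45-08:15.
B, merged: 01:30-01:45, 03:30-06:30, 07:45-09:00.
Only in the first: 00:15-01:30, 01:45-03:00, 06:45-07:45.
Only in the second: 03:30-04:15, 06:15-06:30, 08:15-09:00.
Together these are the periods covered by exactly one.

00:15-01:30, 01:45-03:00, 03:30-04:15, 06:15-06:30, 06:45-07:45, 08:15-09:00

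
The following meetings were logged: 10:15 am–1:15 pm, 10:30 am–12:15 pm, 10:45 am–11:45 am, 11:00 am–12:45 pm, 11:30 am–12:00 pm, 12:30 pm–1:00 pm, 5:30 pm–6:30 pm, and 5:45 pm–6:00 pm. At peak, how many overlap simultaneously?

Sweep endpoints in order; track running count of active intervals.
Peak of 5 reached at 11:30 am.

5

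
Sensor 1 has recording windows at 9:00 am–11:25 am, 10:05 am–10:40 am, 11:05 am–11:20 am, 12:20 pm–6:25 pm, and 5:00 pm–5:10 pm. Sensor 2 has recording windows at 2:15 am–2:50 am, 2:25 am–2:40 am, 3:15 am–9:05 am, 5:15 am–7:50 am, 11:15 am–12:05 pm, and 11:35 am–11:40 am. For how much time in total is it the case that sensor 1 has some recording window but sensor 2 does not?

8 h 15 min

First set merges to 9:00 am–11:25 am, 12:20 pm–6:25 pm.
Second set merges to 2:15 am–2:50 am, 3:15 am–9:05 am, 11:15 am–12:05 pm.
A \ B = 9:05 am–11:15 am, 12:20 pm–6:25 pm.
Total: 2 h 10 min + 6 h 5 min = 8 h 15 min.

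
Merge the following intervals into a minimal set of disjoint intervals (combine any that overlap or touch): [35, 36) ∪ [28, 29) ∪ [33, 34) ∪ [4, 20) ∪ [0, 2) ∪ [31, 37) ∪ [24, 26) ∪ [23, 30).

Sort by start: [0, 2), [4, 20), [23, 30), [24, 26), [28, 29), [31, 37), [33, 34), [35, 36).
[4, 20) is disjoint → start new block.
[23, 30) is disjoint → start new block.
[24, 26) overlaps/touches [23, 30) → extend to [23, 30).
[28, 29) overlaps/touches [23, 30) → extend to [23, 30).
[31, 37) is disjoint → start new block.
[33, 34) overlaps/touches [31, 37) → extend to [31, 37).
[35, 36) overlaps/touches [31, 37) → extend to [31, 37).

[0, 2) ∪ [4, 20) ∪ [23, 30) ∪ [31, 37)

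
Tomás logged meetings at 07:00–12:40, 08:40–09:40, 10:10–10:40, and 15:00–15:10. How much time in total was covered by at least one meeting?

5 h 50 min

Merged: 07:00–12:40, 15:00–15:10.
Lengths: 5 h 40 min + 10 min = 5 h 50 min.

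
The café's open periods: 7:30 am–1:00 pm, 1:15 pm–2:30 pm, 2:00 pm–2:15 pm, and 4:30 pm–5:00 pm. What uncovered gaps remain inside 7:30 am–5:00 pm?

1:00 pm-1:15 pm, 2:30 pm-4:30 pm

The merged coverage is 7:30 am-1:00 pm, 1:15 pm-2:30 pm, 4:30 pm-5:00 pm.
Uncovered inside 7:30 am-5:00 pm: 1:00 pm-1:15 pm, 2:30 pm-4:30 pm.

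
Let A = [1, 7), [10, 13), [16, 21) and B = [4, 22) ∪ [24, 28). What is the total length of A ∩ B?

11

A ∩ B = [4, 7), [10, 13), [16, 21).
Total: 3 + 3 + 5 = 11.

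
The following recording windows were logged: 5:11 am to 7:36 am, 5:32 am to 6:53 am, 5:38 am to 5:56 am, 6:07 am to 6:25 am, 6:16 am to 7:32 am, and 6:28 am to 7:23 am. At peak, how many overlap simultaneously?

4

At 6:16 am, 4 of the intervals are simultaneously active.
No point has more.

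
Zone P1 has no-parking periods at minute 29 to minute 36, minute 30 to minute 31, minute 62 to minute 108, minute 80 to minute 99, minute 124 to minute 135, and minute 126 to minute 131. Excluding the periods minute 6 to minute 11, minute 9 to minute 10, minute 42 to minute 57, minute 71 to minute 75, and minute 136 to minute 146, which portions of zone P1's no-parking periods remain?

Merge the first list: minute 29 to minute 36, minute 62 to minute 108, minute 124 to minute 135.
Merge the second list: minute 6 to minute 11, minute 42 to minute 57, minute 71 to minute 75, minute 136 to minute 146.
minute 29 to minute 36: nothing removed.
minute 62 to minute 108 \ B = minute 62 to minute 71, minute 75 to minute 108.
minute 124 to minute 135: nothing removed.

minute 29 to minute 36, minute 62 to minute 71, minute 75 to minute 108, minute 124 to minute 135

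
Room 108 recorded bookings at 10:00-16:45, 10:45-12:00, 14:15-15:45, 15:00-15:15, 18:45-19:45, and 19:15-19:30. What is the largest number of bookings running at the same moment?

3

Walk the sorted start/end points keeping a running depth.
The depth first hits 3 at 15:00.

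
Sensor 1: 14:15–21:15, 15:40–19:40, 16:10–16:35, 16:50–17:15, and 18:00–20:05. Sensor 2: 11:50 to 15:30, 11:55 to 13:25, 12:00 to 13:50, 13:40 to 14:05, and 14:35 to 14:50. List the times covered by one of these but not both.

First set merges to 14:15–21:15.
Second set merges to 11:50–15:30.
Only in the first: 15:30–21:15.
Only in the second: 11:50–14:15.
Together these are the periods covered by exactly one.

11:50–14:15, 15:30–21:15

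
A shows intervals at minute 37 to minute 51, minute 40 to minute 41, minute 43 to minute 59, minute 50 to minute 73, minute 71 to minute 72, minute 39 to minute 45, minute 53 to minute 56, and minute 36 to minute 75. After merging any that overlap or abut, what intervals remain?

minute 36 to minute 75

Sort by start: minute 36 to minute 75, minute 37 to minute 51, minute 39 to minute 45, minute 40 to minute 41, minute 43 to minute 59, minute 50 to minute 73, minute 53 to minute 56, minute 71 to minute 72.
minute 37 to minute 51 overlaps/touches minute 36 to minute 75 → extend to minute 36 to minute 75.
minute 39 to minute 45 overlaps/touches minute 36 to minute 75 → extend to minute 36 to minute 75.
minute 40 to minute 41 overlaps/touches minute 36 to minute 75 → extend to minute 36 to minute 75.
minute 43 to minute 59 overlaps/touches minute 36 to minute 75 → extend to minute 36 to minute 75.
minute 50 to minute 73 overlaps/touches minute 36 to minute 75 → extend to minute 36 to minute 75.
minute 53 to minute 56 overlaps/touches minute 36 to minute 75 → extend to minute 36 to minute 75.
minute 71 to minute 72 overlaps/touches minute 36 to minute 75 → extend to minute 36 to minute 75.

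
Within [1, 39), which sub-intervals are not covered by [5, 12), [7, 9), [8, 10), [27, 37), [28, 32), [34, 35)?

The merged coverage is [5, 12), [27, 37).
Gaps within [1, 39): [1, 5), [12, 27), [37, 39).

[1, 5) ∪ [12, 27) ∪ [37, 39)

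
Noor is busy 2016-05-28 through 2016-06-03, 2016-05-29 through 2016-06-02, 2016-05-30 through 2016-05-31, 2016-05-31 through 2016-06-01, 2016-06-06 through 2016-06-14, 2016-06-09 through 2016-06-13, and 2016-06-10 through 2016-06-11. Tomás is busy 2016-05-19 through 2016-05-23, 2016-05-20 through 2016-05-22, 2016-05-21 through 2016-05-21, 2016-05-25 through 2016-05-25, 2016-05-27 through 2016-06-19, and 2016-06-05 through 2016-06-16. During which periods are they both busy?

A, merged: 2016-05-28 through 2016-06-03, 2016-06-06 through 2016-06-14.
B, merged: 2016-05-19 through 2016-05-23, 2016-05-25 through 2016-05-25, 2016-05-27 through 2016-06-19.
2016-05-28 through 2016-06-03 overlaps B on 2016-05-28 through 2016-06-03.
2016-06-06 through 2016-06-14 overlaps B on 2016-06-06 through 2016-06-14.

2016-05-28 through 2016-06-03, 2016-06-06 through 2016-06-14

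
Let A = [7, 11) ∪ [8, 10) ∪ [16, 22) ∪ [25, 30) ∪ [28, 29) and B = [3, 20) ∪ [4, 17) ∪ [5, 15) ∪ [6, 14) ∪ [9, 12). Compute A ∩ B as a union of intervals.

[7, 11) ∪ [16, 20)

First set merges to [7, 11), [16, 22), [25, 30).
Second set merges to [3, 20).
[7, 11) meets the second set on [7, 11).
[16, 22) meets the second set on [16, 20).
[25, 30): no overlap with the second set.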